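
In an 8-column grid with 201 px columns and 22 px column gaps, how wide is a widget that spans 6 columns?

1316 px

6 columns plus 5 column gaps: 1206 + 110 = 1316 px.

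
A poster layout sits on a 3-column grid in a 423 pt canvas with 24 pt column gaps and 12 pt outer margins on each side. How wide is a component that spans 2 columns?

258 pt

Inside the margins: 423 − 24 = 399 pt.
3c + 2·24 = 399 → 3c = 351 → c = 117 pt.
Span of 2: 2·117 + 1·24 = 234 + 24 = 258 pt.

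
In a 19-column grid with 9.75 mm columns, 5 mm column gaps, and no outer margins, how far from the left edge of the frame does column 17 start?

Each column+gutter stride is 14.75 mm; with no margin, 16 of them is 236 mm.

236 mm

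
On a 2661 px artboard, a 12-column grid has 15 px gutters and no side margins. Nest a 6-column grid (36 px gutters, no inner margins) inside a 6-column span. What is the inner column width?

Subtracting 11 gutters of 15 leaves 2496 for 12 columns, so c = 208 px.
Span of 6: 6·208 + 5·15 = 1248 + 75 = 1323 px.
1323 − 5·36 = 1143; ÷6 gives d = 190.5 px.

190.5 px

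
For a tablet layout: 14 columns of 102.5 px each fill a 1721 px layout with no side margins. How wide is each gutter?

22 px

14·102.5 + 13g = 1721 → 13g = 286 → g = 22 px.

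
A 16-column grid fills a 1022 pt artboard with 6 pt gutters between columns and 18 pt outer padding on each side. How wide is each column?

Content width = 1022 − 2·18 = 986 pt.
Subtracting 15 gutters of 6 leaves 896 for 16 columns, so c = 56 pt.

56 pt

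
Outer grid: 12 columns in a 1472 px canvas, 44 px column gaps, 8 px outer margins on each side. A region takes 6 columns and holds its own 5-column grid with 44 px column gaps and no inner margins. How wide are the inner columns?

Inside the margins: 1472 − 16 = 1456 px.
Subtracting 11 column gaps of 44 leaves 972 for 12 columns, so c = 81 px.
6 columns plus 5 column gaps: 486 + 220 = 706 px.
5d + 4·44 = 706 → 5d = 530 → d = 106 px.

106 px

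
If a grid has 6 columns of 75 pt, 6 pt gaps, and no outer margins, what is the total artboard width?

Summing: 450 + 30 = 480 pt.

480 pt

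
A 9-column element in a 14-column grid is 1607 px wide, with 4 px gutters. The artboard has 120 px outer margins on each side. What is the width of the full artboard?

2742 px

Subtracting 8 gutters of 4 leaves 1575 for 9 columns, so c = 175 px.
Artboard = 2·120 + 14·175 + 13·4 = 240 + 2450 + 52 = 2742 px.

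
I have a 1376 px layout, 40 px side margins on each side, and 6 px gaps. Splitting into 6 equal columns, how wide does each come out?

Subtract both margins: 1376 − 2·40 = 1296 px.
Subtracting 5 gaps of 6 leaves 1266 for 6 columns, so c = 211 px.

211 px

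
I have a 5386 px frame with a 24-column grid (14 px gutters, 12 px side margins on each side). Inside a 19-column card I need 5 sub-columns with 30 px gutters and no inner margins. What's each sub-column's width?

Take off 24 px of margins, leaving 5362 px.
5362 − 23·14 = 5040; ÷24 gives c = 210 px.
Span of 19: 19·210 + 18·14 = 3990 + 252 = 4242 px.
4242 − 4·30 = 4122; ÷5 gives d = 824.4 px.

824.4 px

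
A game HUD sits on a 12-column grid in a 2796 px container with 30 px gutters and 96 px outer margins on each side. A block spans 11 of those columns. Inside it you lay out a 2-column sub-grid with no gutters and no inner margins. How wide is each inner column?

1192.25 px

Take off 192 px of margins, leaving 2604 px.
Subtracting 11 gutters of 30 leaves 2274 for 12 columns, so c = 189.5 px.
11 columns plus 10 gutters: 2084.5 + 300 = 2384.5 px.
2d = 2384.5 → d = 1192.25 px.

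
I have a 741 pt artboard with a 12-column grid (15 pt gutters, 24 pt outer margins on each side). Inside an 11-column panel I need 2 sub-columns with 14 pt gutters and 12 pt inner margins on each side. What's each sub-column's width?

Take off 48 pt of margins, leaving 693 pt.
693 − 11·15 = 528; ÷12 gives c = 44 pt.
11 columns plus 10 gutters: 484 + 150 = 634 pt.
Inner content = 634 − 2·12 = 610 pt.
2 columns + 1 gutter: 2d + 1·14 = 610.
2d = 610 − 14 = 596, so d = 298 pt.

298 pt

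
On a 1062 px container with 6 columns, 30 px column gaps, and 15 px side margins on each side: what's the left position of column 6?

Take off 30 px of margins, leaving 1032 px.
6c + 5·30 = 1032 → 6c = 882 → c = 147 px.
Each column+gutter stride is 177 px; 5 of them past the 15 px margin is 15 + 885 = 900 px.

900 px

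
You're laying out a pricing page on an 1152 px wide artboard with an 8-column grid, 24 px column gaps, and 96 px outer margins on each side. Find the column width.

99 px

Take off 192 px of margins, leaving 960 px.
8c + 7·24 = 960 → 8c = 792 → c = 99 px.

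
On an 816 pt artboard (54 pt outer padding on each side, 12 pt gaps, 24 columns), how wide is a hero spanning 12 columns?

348 pt

Inside the margins: 816 − 108 = 708 pt.
24c + 23·12 = 708 → 24c = 432 → c = 18 pt.
12 columns plus 11 gaps: 216 + 132 = 348 pt.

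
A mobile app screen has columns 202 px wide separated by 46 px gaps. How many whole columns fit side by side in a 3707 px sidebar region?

15 columns

15 columns: 15·202 + 14·46 = 3674 px ≤ 3707.
16 columns: 3922 px > 3707. So 15.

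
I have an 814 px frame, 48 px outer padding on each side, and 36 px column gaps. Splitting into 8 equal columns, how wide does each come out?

Take off 96 px of margins, leaving 718 px.
718 − 7·36 = 466; ÷8 gives c = 58.25 px.

58.25 px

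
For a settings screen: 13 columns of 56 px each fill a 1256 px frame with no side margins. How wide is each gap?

13 columns take 13·56 = 728 px; remaining 528 splits into 12 gaps.
g = 528 / 12 = 44 px.

44 px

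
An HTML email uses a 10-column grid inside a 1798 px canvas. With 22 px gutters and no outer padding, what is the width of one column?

160 px

1798 − 9·22 = 1600; ÷10 gives c = 160 px.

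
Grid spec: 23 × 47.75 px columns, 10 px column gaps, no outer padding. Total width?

1318.25 px

Summing: 1098.25 + 220 = 1318.25 px.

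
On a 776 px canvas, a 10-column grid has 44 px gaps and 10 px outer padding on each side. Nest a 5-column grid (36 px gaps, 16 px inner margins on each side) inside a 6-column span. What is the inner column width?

Take off 20 px of margins, leaving 756 px.
10c + 9·44 = 756 → 10c = 360 → c = 36 px.
Span of 6: 6·36 + 5·44 = 216 + 220 = 436 px.
Inner content = 436 − 2·16 = 404 px.
Subtracting 4 gaps of 36 leaves 260 for 5 columns, so d = 52 px.

52 px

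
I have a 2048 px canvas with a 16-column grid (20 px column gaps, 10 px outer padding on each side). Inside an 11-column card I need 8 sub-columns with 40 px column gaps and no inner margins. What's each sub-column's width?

138.5 px

Inside the margins: 2048 − 20 = 2028 px.
16c + 15·20 = 2028 → 16c = 1728 → c = 108 px.
Span of 11: 11·108 + 10·20 = 1188 + 200 = 1388 px.
8d + 7·40 = 1388 → 8d = 1108 → d = 138.5 px.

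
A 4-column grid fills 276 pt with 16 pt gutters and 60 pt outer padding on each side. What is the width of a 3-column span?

Subtract both margins: 276 − 2·60 = 156 pt.
Subtracting 3 gutters of 16 leaves 108 for 4 columns, so c = 27 pt.
Span of 3: 3·27 + 2·16 = 81 + 32 = 113 pt.

113 pt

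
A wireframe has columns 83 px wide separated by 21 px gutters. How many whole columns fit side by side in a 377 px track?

k columns need k·83 + (k−1)·21 = k·104 − 21.
k·104 − 21 ≤ 377 → k ≤ 398 / 104 ≈ 3.83, so k = 3.

3 columns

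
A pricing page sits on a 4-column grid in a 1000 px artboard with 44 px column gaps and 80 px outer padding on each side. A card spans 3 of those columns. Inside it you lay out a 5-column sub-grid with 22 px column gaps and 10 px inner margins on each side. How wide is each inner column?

Take off 160 px of margins, leaving 840 px.
840 − 3·44 = 708; ÷4 gives c = 177 px.
3 columns plus 2 column gaps: 531 + 88 = 619 px.
Inner content = 619 − 2·10 = 599 px.
5 columns + 4 column gaps: 5d + 4·22 = 599.
5d = 599 − 88 = 511, so d = 102.2 px.

102.2 px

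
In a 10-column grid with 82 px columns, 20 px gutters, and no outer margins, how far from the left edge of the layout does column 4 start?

Before column 4: 3 columns + 3 gutters.
Offset = 3·(82 + 20) = 3·102 = 306 px.

306 px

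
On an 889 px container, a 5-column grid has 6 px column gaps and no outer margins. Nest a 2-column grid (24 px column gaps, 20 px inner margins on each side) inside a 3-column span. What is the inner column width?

233.5 px

Subtracting 4 column gaps of 6 leaves 865 for 5 columns, so c = 173 px.
3-column span = 3·173 + 2·6 = 531 px.
Inner content = 531 − 2·20 = 491 px.
2 columns + 1 column gap: 2d + 1·24 = 491.
2d = 491 − 24 = 467, so d = 233.5 px.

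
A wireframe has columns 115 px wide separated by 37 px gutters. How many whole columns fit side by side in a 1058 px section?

7 columns

Each extra column adds 115 + 37 = 152 px.
(1058 + 37) / 152 = 7.20, so 7 columns fit.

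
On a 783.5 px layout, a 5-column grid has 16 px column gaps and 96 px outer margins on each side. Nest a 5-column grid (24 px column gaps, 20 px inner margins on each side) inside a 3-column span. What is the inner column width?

Inside the margins: 783.5 − 192 = 591.5 px.
5 columns + 4 column gaps: 5c + 4·16 = 591.5.
5c = 591.5 − 64 = 527.5, so c = 105.5 px.
3 columns plus 2 column gaps: 316.5 + 32 = 348.5 px.
Inner content = 348.5 − 2·20 = 308.5 px.
308.5 − 4·24 = 212.5; ÷5 gives d = 42.5 px.

42.5 px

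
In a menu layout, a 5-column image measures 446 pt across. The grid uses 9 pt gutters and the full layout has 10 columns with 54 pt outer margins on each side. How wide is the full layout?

1009 pt

446 − 4·9 = 410; ÷5 gives c = 82 pt.
Total width: 2·54 + 10·82 + 9·9 = 1009 pt.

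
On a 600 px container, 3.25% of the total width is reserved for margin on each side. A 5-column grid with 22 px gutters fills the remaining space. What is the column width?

94.6 px

Each margin = 3.25% of 600 = 19.5 px; content = 600 − 2·19.5 = 561 px.
Subtracting 4 gutters of 22 leaves 473 for 5 columns, so c = 94.6 px.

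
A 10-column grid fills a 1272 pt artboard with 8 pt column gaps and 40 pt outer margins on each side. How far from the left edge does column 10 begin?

1120 pt

Subtract both margins: 1272 − 2·40 = 1192 pt.
Subtracting 9 column gaps of 8 leaves 1120 for 10 columns, so c = 112 pt.
Each column+gutter stride is 120 pt; 9 of them past the 40 pt margin is 40 + 1080 = 1120 pt.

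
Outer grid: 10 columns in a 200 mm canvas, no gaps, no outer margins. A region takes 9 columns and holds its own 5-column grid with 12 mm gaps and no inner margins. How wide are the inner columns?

26.4 mm

10c = 200 → c = 20 mm.
9-column span = 9·20 = 180 mm.
Subtracting 4 gaps of 12 leaves 132 for 5 columns, so d = 26.4 mm.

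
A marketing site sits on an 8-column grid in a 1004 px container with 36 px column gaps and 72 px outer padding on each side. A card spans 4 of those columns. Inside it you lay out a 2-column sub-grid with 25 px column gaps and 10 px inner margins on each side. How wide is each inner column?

Take off 144 px of margins, leaving 860 px.
8 columns + 7 column gaps: 8c + 7·36 = 860.
8c = 860 − 252 = 608, so c = 76 px.
4-column span = 4·76 + 3·36 = 412 px.
Inner content = 412 − 2·10 = 392 px.
2d + 1·25 = 392 → 2d = 367 → d = 183.5 px.

183.5 px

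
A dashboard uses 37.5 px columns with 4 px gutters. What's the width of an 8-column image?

Span of 8: 8·37.5 + 7·4 = 300 + 28 = 328 px.

328 px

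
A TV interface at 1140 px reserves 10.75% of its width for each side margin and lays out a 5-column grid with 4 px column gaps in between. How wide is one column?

Margins: 10.75% × 1140 = 122.55 px each, so content = 1140 − 245.1 = 894.9 px.
5 columns + 4 column gaps: 5c + 4·4 = 894.9.
5c = 894.9 − 16 = 878.9, so c = 175.78 px.

175.78 px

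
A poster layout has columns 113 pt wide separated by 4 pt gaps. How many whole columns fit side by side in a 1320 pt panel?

11 columns

k columns need k·113 + (k−1)·4 = k·117 − 4.
k·117 − 4 ≤ 1320 → k ≤ 1324 / 117 ≈ 11.32, so k = 11.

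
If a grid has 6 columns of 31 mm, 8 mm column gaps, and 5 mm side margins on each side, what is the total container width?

236 mm

Container = 2·5 + 6·31 + 5·8 = 10 + 186 + 40 = 236 mm.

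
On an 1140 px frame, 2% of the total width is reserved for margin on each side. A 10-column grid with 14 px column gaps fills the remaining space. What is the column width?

96.84 px

Margins: 2% × 1140 = 22.8 px each, so content = 1140 − 45.6 = 1094.4 px.
10 columns + 9 column gaps: 10c + 9·14 = 1094.4.
10c = 1094.4 − 126 = 968.4, so c = 96.84 px.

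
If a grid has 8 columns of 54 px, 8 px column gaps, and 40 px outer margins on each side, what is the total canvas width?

Adding margins, columns and gutters: 80 + 432 + 56 = 568 px.

568 px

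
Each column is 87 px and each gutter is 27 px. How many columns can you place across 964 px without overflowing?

8 columns

k columns need k·87 + (k−1)·27 = k·114 − 27.
k·114 − 27 ≤ 964 → k ≤ 991 / 114 ≈ 8.69, so k = 8.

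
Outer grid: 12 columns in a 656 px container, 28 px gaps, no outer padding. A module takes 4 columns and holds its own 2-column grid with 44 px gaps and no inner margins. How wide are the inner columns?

Subtracting 11 gaps of 28 leaves 348 for 12 columns, so c = 29 px.
4-column span = 4·29 + 3·28 = 200 px.
200 − 1·44 = 156; ÷2 gives d = 78 px.

78 px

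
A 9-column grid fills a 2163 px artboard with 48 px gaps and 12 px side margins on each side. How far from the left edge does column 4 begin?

Take off 24 px of margins, leaving 2139 px.
9c + 8·48 = 2139 → 9c = 1755 → c = 195 px.
Before column 4: the margin + 3 columns + 3 gaps.
Offset = 12 + 3·(195 + 48) = 12 + 729 = 741 px.

741 px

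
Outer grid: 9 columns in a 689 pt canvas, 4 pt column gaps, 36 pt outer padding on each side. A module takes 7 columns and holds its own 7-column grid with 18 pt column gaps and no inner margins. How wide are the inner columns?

53 pt

Take off 72 pt of margins, leaving 617 pt.
Subtracting 8 column gaps of 4 leaves 585 for 9 columns, so c = 65 pt.
7-column span = 7·65 + 6·4 = 479 pt.
7 columns + 6 column gaps: 7d + 6·18 = 479.
7d = 479 − 108 = 371, so d = 53 pt.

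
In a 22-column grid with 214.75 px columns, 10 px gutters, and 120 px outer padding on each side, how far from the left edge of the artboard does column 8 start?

Column 8 starts at margin + 7·(column + gutter) = 120 + 7·224.75 = 1693.25 px.

1693.25 px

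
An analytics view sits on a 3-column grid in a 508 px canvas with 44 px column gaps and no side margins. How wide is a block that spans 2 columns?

Subtracting 2 column gaps of 44 leaves 420 for 3 columns, so c = 140 px.
2-column span = 2·140 + 1·44 = 324 px.

324 px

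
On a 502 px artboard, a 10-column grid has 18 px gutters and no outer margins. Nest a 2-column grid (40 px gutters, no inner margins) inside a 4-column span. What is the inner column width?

10c + 9·18 = 502 → 10c = 340 → c = 34 px.
Span of 4: 4·34 + 3·18 = 136 + 54 = 190 px.
190 − 1·40 = 150; ÷2 gives d = 75 px.

75 px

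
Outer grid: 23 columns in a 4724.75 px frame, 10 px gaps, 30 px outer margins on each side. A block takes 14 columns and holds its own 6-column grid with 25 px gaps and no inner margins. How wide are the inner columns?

451.75 px

Inside the margins: 4724.75 − 60 = 4664.75 px.
Subtracting 22 gaps of 10 leaves 4444.75 for 23 columns, so c = 193.25 px.
14-column span = 14·193.25 + 13·10 = 2835.5 px.
Subtracting 5 gaps of 25 leaves 2710.5 for 6 columns, so d = 451.75 px.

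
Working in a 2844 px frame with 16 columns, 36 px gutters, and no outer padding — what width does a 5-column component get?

2844 − 15·36 = 2304; ÷16 gives c = 144 px.
Span of 5: 5·144 + 4·36 = 720 + 144 = 864 px.

864 px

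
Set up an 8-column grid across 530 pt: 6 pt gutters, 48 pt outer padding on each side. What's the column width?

Subtract both margins: 530 − 2·48 = 434 pt.
8 columns + 7 gutters: 8c + 7·6 = 434.
8c = 434 − 42 = 392, so c = 49 pt.

49 pt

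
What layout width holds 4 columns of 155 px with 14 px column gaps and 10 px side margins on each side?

682 px

Total width: 2·10 + 4·155 + 3·14 = 682 px.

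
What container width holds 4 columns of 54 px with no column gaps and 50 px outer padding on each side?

316 px

Container = 2·50 + 4·54 = 100 + 216 = 316 px.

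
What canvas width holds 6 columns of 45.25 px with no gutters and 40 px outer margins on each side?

351.5 px

Canvas = 2·40 + 6·45.25 = 80 + 271.5 = 351.5 px.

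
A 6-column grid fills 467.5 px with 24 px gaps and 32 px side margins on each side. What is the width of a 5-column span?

Subtract both margins: 467.5 − 2·32 = 403.5 px.
6c + 5·24 = 403.5 → 6c = 283.5 → c = 47.25 px.
Span of 5: 5·47.25 + 4·24 = 236.25 + 96 = 332.25 px.

332.25 px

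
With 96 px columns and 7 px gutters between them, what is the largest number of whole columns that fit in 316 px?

k columns need k·96 + (k−1)·7 = k·103 − 7.
k·103 − 7 ≤ 316 → k ≤ 323 / 103 ≈ 3.14, so k = 3.

3 columns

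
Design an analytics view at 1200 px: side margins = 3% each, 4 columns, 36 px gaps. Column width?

255 px

Margins: 3% × 1200 = 36 px each, so content = 1200 − 72 = 1128 px.
Subtracting 3 gaps of 36 leaves 1020 for 4 columns, so c = 255 px.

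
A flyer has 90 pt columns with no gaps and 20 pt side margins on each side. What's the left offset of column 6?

Each column+gutter stride is 90 pt; 5 of them past the 20 pt margin is 20 + 450 = 470 pt.

470 pt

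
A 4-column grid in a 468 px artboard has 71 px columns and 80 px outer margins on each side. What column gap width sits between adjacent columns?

Take off 160 px of margins, leaving 308 px.
4·71 + 3g = 308 → 3g = 24 → g = 8 px.

8 px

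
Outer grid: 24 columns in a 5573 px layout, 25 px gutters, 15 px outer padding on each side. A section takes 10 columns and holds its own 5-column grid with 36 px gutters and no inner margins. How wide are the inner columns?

430.2 px

Inside the margins: 5573 − 30 = 5543 px.
5543 − 23·25 = 4968; ÷24 gives c = 207 px.
10-column span = 10·207 + 9·25 = 2295 px.
2295 − 4·36 = 2151; ÷5 gives d = 430.2 px.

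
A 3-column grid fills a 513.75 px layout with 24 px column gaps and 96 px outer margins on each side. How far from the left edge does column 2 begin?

211.25 px

Inside the margins: 513.75 − 192 = 321.75 px.
3 columns + 2 column gaps: 3c + 2·24 = 321.75.
3c = 321.75 − 48 = 273.75, so c = 91.25 px.
Column 2 starts at margin + 1·(column + gutter) = 96 + 1·115.25 = 211.25 px.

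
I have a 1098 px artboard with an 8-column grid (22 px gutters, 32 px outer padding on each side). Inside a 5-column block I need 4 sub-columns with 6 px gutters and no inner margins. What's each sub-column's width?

155 px

Outer content = 1098 − 2·32 = 1034 px.
8 columns + 7 gutters: 8c + 7·22 = 1034.
8c = 1034 − 154 = 880, so c = 110 px.
Span of 5: 5·110 + 4·22 = 550 + 88 = 638 px.
638 − 3·6 = 620; ÷4 gives d = 155 px.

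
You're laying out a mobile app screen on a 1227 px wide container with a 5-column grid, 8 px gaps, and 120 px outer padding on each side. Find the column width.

Subtract both margins: 1227 − 2·120 = 987 px.
5c + 4·8 = 987 → 5c = 955 → c = 191 px.

191 px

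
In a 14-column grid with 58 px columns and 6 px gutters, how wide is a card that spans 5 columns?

314 px

Span of 5: 5·58 + 4·6 = 290 + 24 = 314 px.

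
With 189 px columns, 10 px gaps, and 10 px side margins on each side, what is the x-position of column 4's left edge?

607 px

Before column 4: the margin + 3 columns + 3 gaps.
Offset = 10 + 3·(189 + 10) = 10 + 597 = 607 px.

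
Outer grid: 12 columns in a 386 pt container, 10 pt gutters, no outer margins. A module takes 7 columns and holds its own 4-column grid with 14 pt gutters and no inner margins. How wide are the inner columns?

Subtracting 11 gutters of 10 leaves 276 for 12 columns, so c = 23 pt.
7 columns plus 6 gutters: 161 + 60 = 221 pt.
221 − 3·14 = 179; ÷4 gives d = 44.75 pt.

44.75 pt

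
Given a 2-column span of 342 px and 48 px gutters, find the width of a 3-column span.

537 px

2 columns + 1 gutter: 2c + 1·48 = 342.
2c = 342 − 48 = 294, so c = 147 px.
3 columns plus 2 gutters: 441 + 96 = 537 px.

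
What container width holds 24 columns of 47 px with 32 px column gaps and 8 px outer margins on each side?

1880 px

Total width: 2·8 + 24·47 + 23·32 = 1880 px.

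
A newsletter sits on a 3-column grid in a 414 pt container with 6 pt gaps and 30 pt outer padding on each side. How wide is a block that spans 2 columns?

234 pt

Subtract both margins: 414 − 2·30 = 354 pt.
3c + 2·6 = 354 → 3c = 342 → c = 114 pt.
2-column span = 2·114 + 1·6 = 234 pt.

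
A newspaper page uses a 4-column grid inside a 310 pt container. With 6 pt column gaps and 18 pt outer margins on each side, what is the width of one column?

64 pt

Inside the margins: 310 − 36 = 274 pt.
4c + 3·6 = 274 → 4c = 256 → c = 64 pt.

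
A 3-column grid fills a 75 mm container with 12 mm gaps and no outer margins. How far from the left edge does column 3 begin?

58 mm

75 − 2·12 = 51; ÷3 gives c = 17 mm.
Each column+gutter stride is 29 mm; with no margin, 2 of them is 58 mm.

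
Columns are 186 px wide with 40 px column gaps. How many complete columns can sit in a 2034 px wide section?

9 columns

k columns need k·186 + (k−1)·40 = k·226 − 40.
k·226 − 40 ≤ 2034 → k ≤ 2074 / 226 ≈ 9.18, so k = 9.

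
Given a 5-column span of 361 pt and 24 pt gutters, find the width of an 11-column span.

823 pt

5c + 4·24 = 361 → 5c = 265 → c = 53 pt.
Span of 11: 11·53 + 10·24 = 583 + 240 = 823 pt.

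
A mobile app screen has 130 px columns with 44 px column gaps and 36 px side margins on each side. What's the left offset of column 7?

Each column+gutter stride is 174 px; 6 of them past the 36 px margin is 36 + 1044 = 1080 px.

1080 px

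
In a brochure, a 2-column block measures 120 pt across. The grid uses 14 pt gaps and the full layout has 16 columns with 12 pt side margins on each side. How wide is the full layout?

1082 pt

2 columns + 1 gap: 2c + 1·14 = 120.
2c = 120 − 14 = 106, so c = 53 pt.
Total width: 2·12 + 16·53 + 15·14 = 1082 pt.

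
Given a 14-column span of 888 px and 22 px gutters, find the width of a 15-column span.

953 px

Subtracting 13 gutters of 22 leaves 602 for 14 columns, so c = 43 px.
Span of 15: 15·43 + 14·22 = 645 + 308 = 953 px.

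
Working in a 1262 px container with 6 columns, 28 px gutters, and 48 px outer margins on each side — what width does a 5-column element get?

967 px

Take off 96 px of margins, leaving 1166 px.
6 columns + 5 gutters: 6c + 5·28 = 1166.
6c = 1166 − 140 = 1026, so c = 171 px.
Span of 5: 5·171 + 4·28 = 855 + 112 = 967 px.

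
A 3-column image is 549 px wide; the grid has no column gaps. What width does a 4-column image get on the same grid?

732 px

549 / 3 = 183 px per column.
4-column span = 4·183 = 732 px.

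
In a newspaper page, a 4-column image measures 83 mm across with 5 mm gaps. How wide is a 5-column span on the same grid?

105 mm

4 columns + 3 gaps: 4c + 3·5 = 83.
4c = 83 − 15 = 68, so c = 17 mm.
Span of 5: 5·17 + 4·5 = 85 + 20 = 105 mm.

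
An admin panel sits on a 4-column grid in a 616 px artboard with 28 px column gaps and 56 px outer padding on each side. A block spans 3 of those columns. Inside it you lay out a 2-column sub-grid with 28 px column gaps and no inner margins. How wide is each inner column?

171.5 px

Inside the margins: 616 − 112 = 504 px.
Subtracting 3 column gaps of 28 leaves 420 for 4 columns, so c = 105 px.
3 columns plus 2 column gaps: 315 + 56 = 371 px.
Subtracting 1 column gap of 28 leaves 343 for 2 columns, so d = 171.5 px.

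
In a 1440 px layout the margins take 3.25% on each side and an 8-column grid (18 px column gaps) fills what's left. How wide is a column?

152.55 px

Margins: 3.25% × 1440 = 46.8 px each, so content = 1440 − 93.6 = 1346.4 px.
Subtracting 7 column gaps of 18 leaves 1220.4 for 8 columns, so c = 152.55 px.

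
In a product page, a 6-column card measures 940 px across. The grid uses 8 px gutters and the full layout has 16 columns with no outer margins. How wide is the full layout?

6c + 5·8 = 940 → 6c = 900 → c = 150 px.
Layout = 16·150 + 15·8 = 2400 + 120 = 2520 px.

2520 px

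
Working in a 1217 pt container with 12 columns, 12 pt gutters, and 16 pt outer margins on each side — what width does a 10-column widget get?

Inside the margins: 1217 − 32 = 1185 pt.
1185 − 11·12 = 1053; ÷12 gives c = 87.75 pt.
Span of 10: 10·87.75 + 9·12 = 877.5 + 108 = 985.5 pt.

985.5 pt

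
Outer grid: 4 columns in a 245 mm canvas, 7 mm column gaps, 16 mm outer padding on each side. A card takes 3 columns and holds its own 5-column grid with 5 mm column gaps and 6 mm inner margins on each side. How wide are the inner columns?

25.2 mm

Inside the margins: 245 − 32 = 213 mm.
4c + 3·7 = 213 → 4c = 192 → c = 48 mm.
Span of 3: 3·48 + 2·7 = 144 + 14 = 158 mm.
Inner content = 158 − 2·6 = 146 mm.
5 columns + 4 column gaps: 5d + 4·5 = 146.
5d = 146 − 20 = 126, so d = 25.2 mm.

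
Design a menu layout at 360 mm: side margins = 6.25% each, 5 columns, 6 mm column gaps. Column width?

58.2 mm

360 × (1 − 2·6.25%) = 360 × 87.5% = 315 mm for the columns.
5c + 4·6 = 315 → 5c = 291 → c = 58.2 mm.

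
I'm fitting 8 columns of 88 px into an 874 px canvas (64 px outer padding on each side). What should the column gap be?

6 px

Take off 128 px of margins, leaving 746 px.
Columns use 704 px, leaving 42 px across 7 column gaps = 6 px each.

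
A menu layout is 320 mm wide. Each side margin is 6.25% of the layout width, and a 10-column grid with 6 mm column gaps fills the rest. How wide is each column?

320 × (1 − 2·6.25%) = 320 × 87.5% = 280 mm for the columns.
280 − 9·6 = 226; ÷10 gives c = 22.6 mm.

22.6 mm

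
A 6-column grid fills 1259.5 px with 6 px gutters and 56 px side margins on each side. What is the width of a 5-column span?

Inside the margins: 1259.5 − 112 = 1147.5 px.
Subtracting 5 gutters of 6 leaves 1117.5 for 6 columns, so c = 186.25 px.
5 columns plus 4 gutters: 931.25 + 24 = 955.25 px.

955.25 px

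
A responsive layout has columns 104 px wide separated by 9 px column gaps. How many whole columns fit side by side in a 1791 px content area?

k columns need k·104 + (k−1)·9 = k·113 − 9.
k·113 − 9 ≤ 1791 → k ≤ 1800 / 113 ≈ 15.93, so k = 15.

15 columns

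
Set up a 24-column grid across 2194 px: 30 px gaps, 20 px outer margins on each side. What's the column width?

Inside the margins: 2194 − 40 = 2154 px.
Subtracting 23 gaps of 30 leaves 1464 for 24 columns, so c = 61 px.

61 px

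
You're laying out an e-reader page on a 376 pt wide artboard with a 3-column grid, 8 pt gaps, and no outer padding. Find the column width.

120 pt

3 columns + 2 gaps: 3c + 2·8 = 376.
3c = 376 − 16 = 360, so c = 120 pt.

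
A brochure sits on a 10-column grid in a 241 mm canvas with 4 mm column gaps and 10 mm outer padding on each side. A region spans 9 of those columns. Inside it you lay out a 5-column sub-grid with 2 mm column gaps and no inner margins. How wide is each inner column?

Take off 20 mm of margins, leaving 221 mm.
Subtracting 9 column gaps of 4 leaves 185 for 10 columns, so c = 18.5 mm.
9 columns plus 8 column gaps: 166.5 + 32 = 198.5 mm.
5 columns + 4 column gaps: 5d + 4·2 = 198.5.
5d = 198.5 − 8 = 190.5, so d = 38.1 mm.

38.1 mm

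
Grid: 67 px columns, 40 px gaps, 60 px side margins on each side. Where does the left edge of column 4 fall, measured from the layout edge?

Column 4 starts at margin + 3·(column + gutter) = 60 + 3·107 = 381 px.

381 px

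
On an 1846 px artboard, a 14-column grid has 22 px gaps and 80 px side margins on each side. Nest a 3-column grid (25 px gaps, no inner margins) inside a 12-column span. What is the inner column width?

Subtract both margins: 1846 − 2·80 = 1686 px.
14c + 13·22 = 1686 → 14c = 1400 → c = 100 px.
12 columns plus 11 gaps: 1200 + 242 = 1442 px.
1442 − 2·25 = 1392; ÷3 gives d = 464 px.

464 px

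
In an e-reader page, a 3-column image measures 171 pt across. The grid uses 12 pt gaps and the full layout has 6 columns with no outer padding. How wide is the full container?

354 pt

Subtracting 2 gaps of 12 leaves 147 for 3 columns, so c = 49 pt.
Total width: 6·49 + 5·12 = 354 pt.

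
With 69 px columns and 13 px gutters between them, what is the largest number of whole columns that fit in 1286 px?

15 columns

15 columns: 15·69 + 14·13 = 1217 px ≤ 1286.
16 columns: 1299 px > 1286. So 15.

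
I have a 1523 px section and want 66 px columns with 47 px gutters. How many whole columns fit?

13 columns

k columns need k·66 + (k−1)·47 = k·113 − 47.
k·113 − 47 ≤ 1523 → k ≤ 1570 / 113 ≈ 13.89, so k = 13.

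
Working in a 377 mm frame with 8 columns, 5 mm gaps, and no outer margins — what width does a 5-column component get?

8 columns + 7 gaps: 8c + 7·5 = 377.
8c = 377 − 35 = 342, so c = 42.75 mm.
5-column span = 5·42.75 + 4·5 = 233.75 mm.

233.75 mm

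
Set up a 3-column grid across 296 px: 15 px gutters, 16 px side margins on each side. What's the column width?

78 px

Inside the margins: 296 − 32 = 264 px.
Subtracting 2 gutters of 15 leaves 234 for 3 columns, so c = 78 px.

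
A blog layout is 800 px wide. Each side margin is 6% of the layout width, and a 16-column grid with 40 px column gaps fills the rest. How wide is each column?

6.5 px

800 × (1 − 2·6%) = 800 × 88% = 704 px for the columns.
16c + 15·40 = 704 → 16c = 104 → c = 6.5 px.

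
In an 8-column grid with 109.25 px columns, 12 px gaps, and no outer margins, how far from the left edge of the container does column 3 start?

242.5 px

No margin, so column 3 starts at 2·(column + gutter) = 2·121.25 = 242.5 px.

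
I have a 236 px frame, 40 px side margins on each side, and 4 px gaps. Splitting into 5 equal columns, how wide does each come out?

28 px

Inside the margins: 236 − 80 = 156 px.
Subtracting 4 gaps of 4 leaves 140 for 5 columns, so c = 28 px.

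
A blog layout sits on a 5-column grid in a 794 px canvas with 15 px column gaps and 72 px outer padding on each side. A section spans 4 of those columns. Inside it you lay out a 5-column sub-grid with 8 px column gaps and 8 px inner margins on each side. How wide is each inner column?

93.8 px

Subtract both margins: 794 − 2·72 = 650 px.
5c + 4·15 = 650 → 5c = 590 → c = 118 px.
4 columns plus 3 column gaps: 472 + 45 = 517 px.
Inner content = 517 − 2·8 = 501 px.
Subtracting 4 column gaps of 8 leaves 469 for 5 columns, so d = 93.8 px.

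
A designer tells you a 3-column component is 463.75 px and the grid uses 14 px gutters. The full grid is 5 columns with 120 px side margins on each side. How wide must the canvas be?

Subtracting 2 gutters of 14 leaves 435.75 for 3 columns, so c = 145.25 px.
Adding margins, columns and gutters: 240 + 726.25 + 56 = 1022.25 px.

1022.25 px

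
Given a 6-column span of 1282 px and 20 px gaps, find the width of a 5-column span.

1065 px

6 columns + 5 gaps: 6c + 5·20 = 1282.
6c = 1282 − 100 = 1182, so c = 197 px.
Span of 5: 5·197 + 4·20 = 985 + 80 = 1065 px.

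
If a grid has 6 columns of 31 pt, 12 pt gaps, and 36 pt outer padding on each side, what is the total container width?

Container = 2·36 + 6·31 + 5·12 = 72 + 186 + 60 = 318 pt.

318 pt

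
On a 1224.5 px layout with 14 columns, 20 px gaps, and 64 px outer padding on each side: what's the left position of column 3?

Inside the margins: 1224.5 − 128 = 1096.5 px.
14c + 13·20 = 1096.5 → 14c = 836.5 → c = 59.75 px.
Column 3 starts at margin + 2·(column + gutter) = 64 + 2·79.75 = 223.5 px.

223.5 px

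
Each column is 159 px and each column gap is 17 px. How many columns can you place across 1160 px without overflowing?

6 columns

6 columns: 6·159 + 5·17 = 1039 px ≤ 1160.
7 columns: 1215 px > 1160. So 6.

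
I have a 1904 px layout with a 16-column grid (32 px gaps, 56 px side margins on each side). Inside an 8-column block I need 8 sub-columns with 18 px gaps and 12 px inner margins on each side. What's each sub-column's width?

Subtract both margins: 1904 − 2·56 = 1792 px.
16 columns + 15 gaps: 16c + 15·32 = 1792.
16c = 1792 − 480 = 1312, so c = 82 px.
8-column span = 8·82 + 7·32 = 880 px.
Inner content = 880 − 2·12 = 856 px.
Subtracting 7 gaps of 18 leaves 730 for 8 columns, so d = 91.25 px.

91.25 px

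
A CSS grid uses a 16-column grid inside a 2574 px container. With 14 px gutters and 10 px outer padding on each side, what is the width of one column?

Inside the margins: 2574 − 20 = 2554 px.
2554 − 15·14 = 2344; ÷16 gives c = 146.5 px.

146.5 px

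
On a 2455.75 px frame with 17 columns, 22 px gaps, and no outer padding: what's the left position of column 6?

728.75 px

17c + 16·22 = 2455.75 → 17c = 2103.75 → c = 123.75 px.
Each column+gutter stride is 145.75 px; with no margin, 5 of them is 728.75 px.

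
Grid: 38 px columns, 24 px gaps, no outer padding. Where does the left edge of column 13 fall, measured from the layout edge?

744 px

No margin, so column 13 starts at 12·(column + gutter) = 12·62 = 744 px.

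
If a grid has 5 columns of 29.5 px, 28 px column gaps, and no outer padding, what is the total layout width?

259.5 px

Layout = 5·29.5 + 4·28 = 147.5 + 112 = 259.5 px.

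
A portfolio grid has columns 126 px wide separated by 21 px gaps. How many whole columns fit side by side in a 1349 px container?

9 columns

Each extra column adds 126 + 21 = 147 px.
(1349 + 21) / 147 = 9.32, so 9 columns fit.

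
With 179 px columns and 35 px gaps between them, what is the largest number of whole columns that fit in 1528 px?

k columns need k·179 + (k−1)·35 = k·214 − 35.
k·214 − 35 ≤ 1528 → k ≤ 1563 / 214 ≈ 7.30, so k = 7.

7 columns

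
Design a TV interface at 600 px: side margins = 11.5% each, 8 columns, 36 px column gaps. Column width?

Margins: 11.5% × 600 = 69 px each, so content = 600 − 138 = 462 px.
462 − 7·36 = 210; ÷8 gives c = 26.25 px.

26.25 px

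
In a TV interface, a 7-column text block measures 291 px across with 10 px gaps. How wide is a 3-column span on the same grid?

Subtracting 6 gaps of 10 leaves 231 for 7 columns, so c = 33 px.
3-column span = 3·33 + 2·10 = 119 px.

119 px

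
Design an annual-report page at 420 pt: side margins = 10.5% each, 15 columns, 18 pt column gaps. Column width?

Margins: 10.5% × 420 = 44.1 pt each, so content = 420 − 88.2 = 331.8 pt.
Subtracting 14 column gaps of 18 leaves 79.8 for 15 columns, so c = 5.32 pt.

5.32 pt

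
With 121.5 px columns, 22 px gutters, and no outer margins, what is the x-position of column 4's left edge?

Each column+gutter stride is 143.5 px; with no margin, 3 of them is 430.5 px.

430.5 px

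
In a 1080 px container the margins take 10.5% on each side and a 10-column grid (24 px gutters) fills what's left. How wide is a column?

63.72 px

1080 × (1 − 2·10.5%) = 1080 × 79% = 853.2 px for the columns.
10 columns + 9 gutters: 10c + 9·24 = 853.2.
10c = 853.2 − 216 = 637.2, so c = 63.72 px.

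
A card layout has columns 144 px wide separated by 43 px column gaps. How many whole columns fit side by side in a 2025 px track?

Each extra column adds 144 + 43 = 187 px.
(2025 + 43) / 187 = 11.06, so 11 columns fit.

11 columns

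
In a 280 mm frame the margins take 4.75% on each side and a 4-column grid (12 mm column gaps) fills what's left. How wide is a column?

54.35 mm

Each margin = 4.75% of 280 = 13.3 mm; content = 280 − 2·13.3 = 253.4 mm.
4 columns + 3 column gaps: 4c + 3·12 = 253.4.
4c = 253.4 − 36 = 217.4, so c = 54.35 mm.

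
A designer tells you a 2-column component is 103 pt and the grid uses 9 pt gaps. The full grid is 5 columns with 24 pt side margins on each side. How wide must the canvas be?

319 pt

Subtracting 1 gap of 9 leaves 94 for 2 columns, so c = 47 pt.
Canvas = 2·24 + 5·47 + 4·9 = 48 + 235 + 36 = 319 pt.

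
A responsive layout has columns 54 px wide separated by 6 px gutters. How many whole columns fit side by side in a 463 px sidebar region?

Each extra column adds 54 + 6 = 60 px.
(463 + 6) / 60 = 7.82, so 7 columns fit.

7 columns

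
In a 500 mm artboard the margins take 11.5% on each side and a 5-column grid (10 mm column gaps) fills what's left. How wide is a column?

69 mm

500 × (1 − 2·11.5%) = 500 × 77% = 385 mm for the columns.
5c + 4·10 = 385 → 5c = 345 → c = 69 mm.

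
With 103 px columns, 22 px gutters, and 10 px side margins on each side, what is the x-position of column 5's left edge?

510 px

Before column 5: the margin + 4 columns + 4 gutters.
Offset = 10 + 4·(103 + 22) = 10 + 500 = 510 px.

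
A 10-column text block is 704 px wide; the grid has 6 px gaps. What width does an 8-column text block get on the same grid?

704 − 9·6 = 650; ÷10 gives c = 65 px.
8 columns plus 7 gaps: 520 + 42 = 562 px.

562 px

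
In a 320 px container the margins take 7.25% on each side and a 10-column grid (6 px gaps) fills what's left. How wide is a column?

21.96 px

Each margin = 7.25% of 320 = 23.2 px; content = 320 − 2·23.2 = 273.6 px.
10c + 9·6 = 273.6 → 10c = 219.6 → c = 21.96 px.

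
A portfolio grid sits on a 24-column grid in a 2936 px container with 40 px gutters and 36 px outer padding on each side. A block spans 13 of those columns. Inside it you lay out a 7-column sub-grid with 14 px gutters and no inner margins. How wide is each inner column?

207 px

Subtract both margins: 2936 − 2·36 = 2864 px.
Subtracting 23 gutters of 40 leaves 1944 for 24 columns, so c = 81 px.
13-column span = 13·81 + 12·40 = 1533 px.
7 columns + 6 gutters: 7d + 6·14 = 1533.
7d = 1533 − 84 = 1449, so d = 207 px.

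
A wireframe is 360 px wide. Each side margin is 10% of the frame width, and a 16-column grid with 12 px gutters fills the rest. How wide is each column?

6.75 px

Each margin = 10% of 360 = 36 px; content = 360 − 2·36 = 288 px.
16 columns + 15 gutters: 16c + 15·12 = 288.
16c = 288 − 180 = 108, so c = 6.75 px.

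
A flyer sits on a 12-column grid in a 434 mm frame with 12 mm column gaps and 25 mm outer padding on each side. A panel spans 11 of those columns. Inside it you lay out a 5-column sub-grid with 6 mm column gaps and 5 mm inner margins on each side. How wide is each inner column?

Subtract both margins: 434 − 2·25 = 384 mm.
12c + 11·12 = 384 → 12c = 252 → c = 21 mm.
Span of 11: 11·21 + 10·12 = 231 + 120 = 351 mm.
Inner content = 351 − 2·5 = 341 mm.
5 columns + 4 column gaps: 5d + 4·6 = 341.
5d = 341 − 24 = 317, so d = 63.4 mm.

63.4 mm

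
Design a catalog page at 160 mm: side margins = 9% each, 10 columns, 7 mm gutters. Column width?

Each margin = 9% of 160 = 14.4 mm; content = 160 − 2·14.4 = 131.2 mm.
131.2 − 9·7 = 68.2; ÷10 gives c = 6.82 mm.

6.82 mm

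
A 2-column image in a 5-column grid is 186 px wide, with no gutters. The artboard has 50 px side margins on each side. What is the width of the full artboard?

With no gutters, each column is 186/2 = 93 px.
Summing: 100 + 465 = 565 px.

565 px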